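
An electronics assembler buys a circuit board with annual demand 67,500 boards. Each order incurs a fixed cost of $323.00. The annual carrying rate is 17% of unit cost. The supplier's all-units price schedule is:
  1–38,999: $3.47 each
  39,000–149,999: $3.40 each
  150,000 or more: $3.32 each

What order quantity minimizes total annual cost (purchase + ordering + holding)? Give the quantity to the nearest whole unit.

Q* ≈ 8,598 boards

Holding cost per unit per year at price C is H = 0.17·C.
Evaluate total cost at each tier's feasible EOQ or, if the EOQ is below the tier, at the tier's minimum quantity.
EOQ at $3.47 = 8597.6 (feasible in tier 1): TC = 67,500×$3.47 + (67,500/8597.6)×323 + (8597.6/2)×0.17×$3.47 = $239,296.74.
EOQ at $3.40 = 8685.7 < 39000, so use break Q=39000: TC = 67,500×$3.40 + (67,500/39000.0)×323 + (39000.0/2)×0.17×$3.40 = $241,330.04.
EOQ at $3.32 = 8789.7 < 150000, so use break Q=150000: TC = 67,500×$3.32 + (67,500/150000.0)×323 + (150000.0/2)×0.17×$3.32 = $266,575.35.
Lowest total cost is $239,296.74 at Q = 8597.6.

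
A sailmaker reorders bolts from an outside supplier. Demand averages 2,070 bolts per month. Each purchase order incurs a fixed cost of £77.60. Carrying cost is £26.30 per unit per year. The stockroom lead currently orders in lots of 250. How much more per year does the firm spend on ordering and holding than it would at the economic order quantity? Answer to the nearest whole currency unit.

Annual demand D = 2,070 × 12 = 24,840.
EOQ = √(2DS/H) = √(2 × 24,840 × 77.6 / 26.3) ≈ 382.86.
Cost at Q* = (D/Q*)S + (Q*/2)H = √(2DSH) ≈ £10,069.31.
Cost at Q = 250: (24,840/250)×77.6 + (250/2)×26.3 = £7,710.34 + £3,287.50 = £10,997.84.
Excess = £10,997.84 − £10,069.31 = £928.53.

Extra cost ≈ £929 per year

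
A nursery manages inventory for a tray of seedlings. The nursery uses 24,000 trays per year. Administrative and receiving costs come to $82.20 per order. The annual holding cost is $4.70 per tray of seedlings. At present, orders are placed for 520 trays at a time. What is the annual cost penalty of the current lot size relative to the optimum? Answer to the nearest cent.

EOQ = √(2DS/H) = √(2 × 24,000 × 82.2 / 4.7) ≈ 916.24.
Cost at Q* = (D/Q*)S + (Q*/2)H = √(2DSH) ≈ $4,306.31.
Cost at Q = 520: (24,000/520)×82.2 + (520/2)×4.7 = $3,793.85 + $1,222.00 = $5,015.85.
Excess = $5,015.85 − $4,306.31 = $709.53.

Extra cost ≈ $709.53 per year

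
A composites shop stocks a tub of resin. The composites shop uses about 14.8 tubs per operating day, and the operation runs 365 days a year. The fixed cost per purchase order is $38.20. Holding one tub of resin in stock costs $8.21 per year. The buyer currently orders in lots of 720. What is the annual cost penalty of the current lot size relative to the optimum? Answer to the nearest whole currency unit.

Annual demand D = 14.8 × 365 = 5,402.
EOQ = √(2DS/H) = √(2 × 5,402 × 38.2 / 8.21) ≈ 224.21.
Cost at Q* = (D/Q*)S + (Q*/2)H = √(2DSH) ≈ $1,840.75.
Cost at Q = 720: (5,402/720)×38.2 + (720/2)×8.21 = $286.61 + $2,955.60 = $3,242.21.
Excess = $3,242.21 − $1,840.75 = $1,401.45.

Extra cost ≈ $1,401 per year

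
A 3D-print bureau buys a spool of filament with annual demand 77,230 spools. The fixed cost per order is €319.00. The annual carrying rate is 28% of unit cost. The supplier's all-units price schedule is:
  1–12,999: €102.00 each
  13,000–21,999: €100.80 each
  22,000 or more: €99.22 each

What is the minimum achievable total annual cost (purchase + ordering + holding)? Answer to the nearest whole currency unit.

Holding cost per unit per year at price C is H = 0.28·C.
Evaluate total cost at each tier's feasible EOQ or, if the EOQ is below the tier, at the tier's minimum quantity.
EOQ at €102.00 = 1313.5 (feasible in tier 1): TC = 77,230×€102.00 + (77,230/1313.5)×319 + (1313.5/2)×0.28×€102.00 = €7,914,973.06.
EOQ at €100.80 = 1321.3 < 13000, so use break Q=13000: TC = 77,230×€100.80 + (77,230/13000.0)×319 + (13000.0/2)×0.28×€100.80 = €7,970,135.11.
EOQ at €99.22 = 1331.8 < 22000, so use break Q=22000: TC = 77,230×€99.22 + (77,230/22000.0)×319 + (22000.0/2)×0.28×€99.22 = €7,969,478.03.
Lowest total cost among the candidates is at Q = 1313.5.

TC* ≈ €7,914,973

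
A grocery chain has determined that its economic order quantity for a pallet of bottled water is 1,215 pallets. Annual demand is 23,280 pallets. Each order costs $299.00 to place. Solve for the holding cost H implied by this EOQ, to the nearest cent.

H ≈ $9.43

Squaring Q* = √(2DS/H) gives Q*² = 2DS/H.
From Q* = √(2DS/H): H = 2DS / Q*² = 2 × 23,280 × 299 / 1,215² = 9.4304.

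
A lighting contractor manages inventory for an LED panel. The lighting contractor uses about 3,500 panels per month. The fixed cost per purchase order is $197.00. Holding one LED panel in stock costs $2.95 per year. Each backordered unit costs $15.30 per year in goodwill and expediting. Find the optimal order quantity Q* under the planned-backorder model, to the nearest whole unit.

Annual demand D = 3,500 × 12 = 42,000.
With planned backorders, Q* = √(2DS/H) · √((H+B)/B).
√(2DS/H) = √(2 × 42,000 × 197 / 2.95) = 2368.437.
√((H+B)/B) = √((2.95+15.3)/15.3) = 1.0922.
Q* ≈ 2586.708.

Q* ≈ 2,587 panels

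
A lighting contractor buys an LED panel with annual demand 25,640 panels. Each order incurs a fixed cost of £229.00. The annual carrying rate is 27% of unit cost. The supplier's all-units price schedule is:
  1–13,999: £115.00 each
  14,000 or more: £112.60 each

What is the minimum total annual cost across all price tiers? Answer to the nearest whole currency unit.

TC* ≈ £2,967,695

Holding cost per unit per year at price C is H = 0.27·C.
Evaluate total cost at each tier's feasible EOQ or, if the EOQ is below the tier, at the tier's minimum quantity.
EOQ at £115.00 = 615.0 (feasible in tier 1): TC = 25,640×£115.00 + (25,640/615.0)×229 + (615.0/2)×0.27×£115.00 = £2,967,695.13.
EOQ at £112.60 = 621.5 < 14000, so use break Q=14000: TC = 25,640×£112.60 + (25,640/14000.0)×229 + (14000.0/2)×0.27×£112.60 = £3,100,297.40.
Lowest total cost among the candidates is at Q = 615.0.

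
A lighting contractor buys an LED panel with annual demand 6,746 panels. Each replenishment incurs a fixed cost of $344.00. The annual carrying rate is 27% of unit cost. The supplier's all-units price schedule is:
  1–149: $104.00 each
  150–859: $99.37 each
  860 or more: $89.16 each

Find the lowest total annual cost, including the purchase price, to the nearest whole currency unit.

TC* ≈ $614,523

Holding cost per unit per year at price C is H = 0.27·C.
For each price level, check whether its EOQ is feasible; otherwise the best quantity at that price is the breakpoint.
Tier 1 ($104.00): EOQ = 406.6 exceeds tier's upper bound 149, so this tier is dominated.
EOQ at $99.37 = 415.9 (feasible in tier 2): TC = 6,746×$99.37 + (6,746/415.9)×344 + (415.9/2)×0.27×$99.37 = $681,509.06.
EOQ at $89.16 = 439.1 < 860, so use break Q=860: TC = 6,746×$89.16 + (6,746/860.0)×344 + (860.0/2)×0.27×$89.16 = $614,523.24.
Lowest total cost among the candidates is at Q = 860.0.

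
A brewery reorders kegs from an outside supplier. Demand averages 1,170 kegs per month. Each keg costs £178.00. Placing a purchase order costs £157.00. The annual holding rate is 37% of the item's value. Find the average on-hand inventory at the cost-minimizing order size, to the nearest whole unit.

Annual demand D = 1,170 × 12 = 14,040.
Holding cost H = 0.37 × £178.00 = £65.8600 per unit per year.
The optimal lot size = √(2DS/H) = √(2 × 14,040 × 157 / 65.86) ≈ 258.72.
Average inventory = Q*/2 ≈ 258.72 / 2 = 129.362.

Average inventory ≈ 129 kegs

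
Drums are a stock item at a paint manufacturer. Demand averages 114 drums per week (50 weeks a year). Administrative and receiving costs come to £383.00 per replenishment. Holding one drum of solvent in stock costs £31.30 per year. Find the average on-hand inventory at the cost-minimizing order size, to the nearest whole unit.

Annual demand D = 114 × 50 = 5,700.
EOQ = √(2DS/H) = √(2 × 5,700 × 383 / 31.3) ≈ 373.49.
Average inventory = Q*/2 ≈ 373.49 / 2 = 186.745.

Average inventory ≈ 187 drums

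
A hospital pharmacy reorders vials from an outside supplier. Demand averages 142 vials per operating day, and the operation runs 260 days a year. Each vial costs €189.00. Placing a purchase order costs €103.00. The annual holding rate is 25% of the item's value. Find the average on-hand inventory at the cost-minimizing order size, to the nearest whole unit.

Annual demand D = 142 × 260 = 36,920.
Holding cost H = 0.25 × €189.00 = €47.2500 per unit per year.
The optimal lot size = √(2DS/H) = √(2 × 36,920 × 103 / 47.25) ≈ 401.20.
Average inventory = Q*/2 ≈ 401.20 / 2 = 200.601.

Average inventory ≈ 201 vials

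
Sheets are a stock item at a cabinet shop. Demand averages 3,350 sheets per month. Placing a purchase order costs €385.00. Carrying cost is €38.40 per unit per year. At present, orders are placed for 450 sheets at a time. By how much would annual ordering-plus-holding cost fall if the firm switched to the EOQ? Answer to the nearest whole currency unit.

Extra cost ≈ €8,557 per year

Annual demand D = 3,350 × 12 = 40,200.
EOQ = √(2DS/H) = √(2 × 40,200 × 385 / 38.4) ≈ 897.83.
Cost at Q* = (D/Q*)S + (Q*/2)H = √(2DSH) ≈ €34,476.57.
Cost at Q = 450: (40,200/450)×385 + (450/2)×38.4 = €34,393.33 + €8,640.00 = €43,033.33.
Excess = €43,033.33 − €34,476.57 = €8,556.77.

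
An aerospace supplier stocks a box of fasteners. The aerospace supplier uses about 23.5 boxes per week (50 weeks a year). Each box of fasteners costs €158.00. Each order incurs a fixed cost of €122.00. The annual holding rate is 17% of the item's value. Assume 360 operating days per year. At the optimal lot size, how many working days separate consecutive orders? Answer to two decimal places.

Annual demand D = 23.5 × 50 = 1,175.
Holding cost H = 0.17 × €158.00 = €26.8600 per unit per year.
The optimal lot size = √(2DS/H) = √(2 × 1,175 × 122 / 26.86) ≈ 103.31.
Cycle time = Q*/D × 360 = 103.31 / 1,175 × 360 ≈ 31.654 days.

T ≈ 31.65 days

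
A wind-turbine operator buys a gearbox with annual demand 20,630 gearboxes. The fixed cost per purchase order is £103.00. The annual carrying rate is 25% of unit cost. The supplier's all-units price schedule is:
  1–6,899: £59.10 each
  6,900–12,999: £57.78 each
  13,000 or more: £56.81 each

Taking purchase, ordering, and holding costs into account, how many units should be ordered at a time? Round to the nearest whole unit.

Holding cost per unit per year at price C is H = 0.25·C.
Candidates are each tier's EOQ (if it falls in that tier) and each price-break quantity.
EOQ at £59.10 = 536.3 (feasible in tier 1): TC = 20,630×£59.10 + (20,630/536.3)×103 + (536.3/2)×0.25×£59.10 = £1,227,157.05.
EOQ at £57.78 = 542.4 < 6900, so use break Q=6900: TC = 20,630×£57.78 + (20,630/6900.0)×103 + (6900.0/2)×0.25×£57.78 = £1,242,144.61.
EOQ at £56.81 = 547.0 < 13000, so use break Q=13000: TC = 20,630×£56.81 + (20,630/13000.0)×103 + (13000.0/2)×0.25×£56.81 = £1,264,470.00.
Lowest total cost is £1,227,157.05 at Q = 536.3.

Q* ≈ 536 gearboxes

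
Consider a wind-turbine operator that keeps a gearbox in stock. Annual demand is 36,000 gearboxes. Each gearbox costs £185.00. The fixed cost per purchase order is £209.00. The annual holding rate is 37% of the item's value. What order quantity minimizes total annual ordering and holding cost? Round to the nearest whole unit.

Holding cost H = 0.37 × £185.00 = £68.4500 per unit per year.
EOQ = √(2DS / H) = √(2 × 36,000 × 209 / 68.45).
= √(15,048,000 / 68.45) = √219,839.2988 ≈ 468.870.

Q* ≈ 469 gearboxes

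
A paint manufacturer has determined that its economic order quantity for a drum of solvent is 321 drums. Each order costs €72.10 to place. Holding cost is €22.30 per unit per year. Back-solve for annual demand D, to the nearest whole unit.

D ≈ 15,935 drums per year

Invert the EOQ relation Q*² = 2DS/H.
From Q* = √(2DS/H): D = Q*²H / (2S) = 321² × 22.3 / (2 × 72.1) = 15934.912.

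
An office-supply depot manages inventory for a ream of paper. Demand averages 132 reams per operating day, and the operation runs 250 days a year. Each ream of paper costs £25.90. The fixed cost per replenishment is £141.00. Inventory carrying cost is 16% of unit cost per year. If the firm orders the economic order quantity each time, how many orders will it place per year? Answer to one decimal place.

N ≈ 22.0 orders per year

Annual demand D = 132 × 250 = 33,000.
Holding cost H = 0.16 × £25.90 = £4.1440 per unit per year.
Q* = √(2DS/H) = √(2 × 33,000 × 141 / 4.144) ≈ 1498.55.
Orders per year = D / Q* = 33,000 / 1498.55 ≈ 22.021.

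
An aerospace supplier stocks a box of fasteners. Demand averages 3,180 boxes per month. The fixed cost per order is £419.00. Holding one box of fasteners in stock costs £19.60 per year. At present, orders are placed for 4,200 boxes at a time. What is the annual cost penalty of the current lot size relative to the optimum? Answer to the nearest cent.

Annual demand D = 3,180 × 12 = 38,160.
EOQ = √(2DS/H) = √(2 × 38,160 × 419 / 19.6) ≈ 1277.32.
Cost at Q* = (D/Q*)S + (Q*/2)H = √(2DSH) ≈ £25,035.38.
Cost at Q = 4,200: (38,160/4,200)×419 + (4,200/2)×19.6 = £3,806.91 + £41,160.00 = £44,966.91.
Excess = £44,966.91 − £25,035.38 = £19,931.53.

Extra cost ≈ £19,931.53 per year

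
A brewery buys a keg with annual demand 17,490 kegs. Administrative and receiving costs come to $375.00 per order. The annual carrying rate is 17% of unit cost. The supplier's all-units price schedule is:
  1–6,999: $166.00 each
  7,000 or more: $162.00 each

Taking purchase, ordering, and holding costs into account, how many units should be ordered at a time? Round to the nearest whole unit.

Q* ≈ 682 kegs

Holding cost per unit per year at price C is H = 0.17·C.
Evaluate total cost at each tier's feasible EOQ or, if the EOQ is below the tier, at the tier's minimum quantity.
EOQ at $166.00 = 681.8 (feasible in tier 1): TC = 17,490×$166.00 + (17,490/681.8)×375 + (681.8/2)×0.17×$166.00 = $2,922,579.95.
EOQ at $162.00 = 690.2 < 7000, so use break Q=7000: TC = 17,490×$162.00 + (17,490/7000.0)×375 + (7000.0/2)×0.17×$162.00 = $2,930,706.96.
Lowest total cost is $2,922,579.95 at Q = 681.8.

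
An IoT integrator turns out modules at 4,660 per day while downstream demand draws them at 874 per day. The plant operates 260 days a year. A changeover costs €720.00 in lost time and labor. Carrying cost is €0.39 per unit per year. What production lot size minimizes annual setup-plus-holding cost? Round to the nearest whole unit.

Annual demand D = 874 × 260 = 227,240.
Production build-up factor (1 − d/p) = 1 − 874/4,660 = 0.8124.
Q* = √(2DS / (H(1 − d/p))) = √(2 × 227,240 × 720 / (0.39 × 0.8124)).
= √(327,225,600 / 0.3169) ≈ 32136.160.

Q* ≈ 32,136 modules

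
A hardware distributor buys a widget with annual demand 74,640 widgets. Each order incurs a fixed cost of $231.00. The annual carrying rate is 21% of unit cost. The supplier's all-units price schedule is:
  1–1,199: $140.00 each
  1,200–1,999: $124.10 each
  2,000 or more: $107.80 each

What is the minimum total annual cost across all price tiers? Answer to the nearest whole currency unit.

TC* ≈ $8,077,451

Holding cost per unit per year at price C is H = 0.21·C.
Evaluate total cost at each tier's feasible EOQ or, if the EOQ is below the tier, at the tier's minimum quantity.
EOQ at $140.00 = 1083.0 (feasible in tier 1): TC = 74,640×$140.00 + (74,640/1083.0)×231 + (1083.0/2)×0.21×$140.00 = $10,481,440.54.
EOQ at $124.10 = 1150.3 < 1200, so use break Q=1200: TC = 74,640×$124.10 + (74,640/1200.0)×231 + (1200.0/2)×0.21×$124.10 = $9,292,828.80.
EOQ at $107.80 = 1234.2 < 2000, so use break Q=2000: TC = 74,640×$107.80 + (74,640/2000.0)×231 + (2000.0/2)×0.21×$107.80 = $8,077,450.92.
Lowest total cost among the candidates is at Q = 2000.0.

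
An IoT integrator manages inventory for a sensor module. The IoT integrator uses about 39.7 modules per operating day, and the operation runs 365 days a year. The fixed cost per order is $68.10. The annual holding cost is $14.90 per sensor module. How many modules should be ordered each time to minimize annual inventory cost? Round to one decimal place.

Annual demand D = 39.7 × 365 = 14,490.5.
EOQ = √(2DS / H) = √(2 × 14,490.5 × 68.1 / 14.9).
= √(1,973,606.1 / 14.9) = √132,456.7852 ≈ 363.946.

Q* ≈ 363.9 modules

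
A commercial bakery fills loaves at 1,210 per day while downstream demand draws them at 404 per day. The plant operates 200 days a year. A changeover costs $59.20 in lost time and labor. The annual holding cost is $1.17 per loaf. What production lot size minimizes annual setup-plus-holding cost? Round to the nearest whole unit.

Annual demand D = 404 × 200 = 80,800.
Production build-up factor (1 − d/p) = 1 − 404/1,210 = 0.6661.
Q* = √(2DS / (H(1 − d/p))) = √(2 × 80,800 × 59.2 / (1.17 × 0.6661)).
= √(9,566,720 / 0.7794) ≈ 3503.594.

Q* ≈ 3,504 loaves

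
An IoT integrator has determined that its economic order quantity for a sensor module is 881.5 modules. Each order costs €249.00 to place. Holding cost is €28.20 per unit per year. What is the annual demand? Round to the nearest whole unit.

D ≈ 44,001 modules per year

Invert the EOQ relation Q*² = 2DS/H.
From Q* = √(2DS/H): D = Q*²H / (2S) = 881.5² × 28.2 / (2 × 249) = 44001.188.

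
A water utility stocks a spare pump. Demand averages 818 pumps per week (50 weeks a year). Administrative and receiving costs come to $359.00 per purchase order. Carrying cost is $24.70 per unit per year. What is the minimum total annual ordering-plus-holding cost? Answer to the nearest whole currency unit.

Annual demand D = 818 × 50 = 40,900.
Q* = √(2DS/H) = √(2 × 40,900 × 359 / 24.7) ≈ 1090.37.
At Q*, ordering cost (D/Q*)S equals holding cost (Q*/2)H, each = √(DSH/2).
Minimum total = √(2DSH) = √(2 × 40,900 × 359 × 24.7) ≈ 26932.232.

TC* ≈ $26,932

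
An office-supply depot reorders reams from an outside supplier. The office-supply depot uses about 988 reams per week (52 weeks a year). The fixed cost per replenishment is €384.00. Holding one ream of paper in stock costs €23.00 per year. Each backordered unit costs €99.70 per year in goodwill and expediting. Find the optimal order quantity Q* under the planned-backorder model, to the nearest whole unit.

Q* ≈ 1,453 reams

Annual demand D = 988 × 52 = 51,376.
With planned backorders, Q* = √(2DS/H) · √((H+B)/B).
√(2DS/H) = √(2 × 51,376 × 384 / 23) = 1309.775.
√((H+B)/B) = √((23+99.7)/99.7) = 1.1094.
Q* ≈ 1453.020.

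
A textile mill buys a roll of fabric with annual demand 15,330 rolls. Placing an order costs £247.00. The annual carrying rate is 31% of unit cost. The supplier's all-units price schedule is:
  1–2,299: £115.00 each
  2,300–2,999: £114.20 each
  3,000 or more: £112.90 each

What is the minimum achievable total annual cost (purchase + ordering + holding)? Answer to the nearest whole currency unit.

Holding cost per unit per year at price C is H = 0.31·C.
For each price level, check whether its EOQ is feasible; otherwise the best quantity at that price is the breakpoint.
EOQ at £115.00 = 460.9 (feasible in tier 1): TC = 15,330×£115.00 + (15,330/460.9)×247 + (460.9/2)×0.31×£115.00 = £1,779,381.01.
EOQ at £114.20 = 462.5 < 2300, so use break Q=2300: TC = 15,330×£114.20 + (15,330/2300.0)×247 + (2300.0/2)×0.31×£114.20 = £1,793,044.61.
EOQ at £112.90 = 465.2 < 3000, so use break Q=3000: TC = 15,330×£112.90 + (15,330/3000.0)×247 + (3000.0/2)×0.31×£112.90 = £1,784,517.67.
Lowest total cost among the candidates is at Q = 460.9.

TC* ≈ £1,779,381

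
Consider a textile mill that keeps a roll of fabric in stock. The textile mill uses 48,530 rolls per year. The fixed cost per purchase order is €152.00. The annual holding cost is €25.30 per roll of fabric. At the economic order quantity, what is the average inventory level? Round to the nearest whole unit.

Average inventory ≈ 382 rolls

EOQ = √(2DS/H) = √(2 × 48,530 × 152 / 25.3) ≈ 763.63.
Average inventory = Q*/2 ≈ 763.63 / 2 = 381.814.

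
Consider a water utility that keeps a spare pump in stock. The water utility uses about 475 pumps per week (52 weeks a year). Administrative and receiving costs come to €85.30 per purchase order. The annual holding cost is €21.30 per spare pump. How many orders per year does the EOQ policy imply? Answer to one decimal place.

N ≈ 55.5 orders per year

Annual demand D = 475 × 52 = 24,700.
Q* = √(2DS/H) = √(2 × 24,700 × 85.3 / 21.3) ≈ 444.78.
Orders per year = D / Q* = 24,700 / 444.78 ≈ 55.533.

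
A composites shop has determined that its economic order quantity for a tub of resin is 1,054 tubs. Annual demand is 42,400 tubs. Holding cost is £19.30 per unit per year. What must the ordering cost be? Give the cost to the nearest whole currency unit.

S ≈ £253

Squaring Q* = √(2DS/H) gives Q*² = 2DS/H.
From Q* = √(2DS/H): S = Q*²H / (2D) = 1,054² × 19.3 / (2 × 42,400) = 252.8382.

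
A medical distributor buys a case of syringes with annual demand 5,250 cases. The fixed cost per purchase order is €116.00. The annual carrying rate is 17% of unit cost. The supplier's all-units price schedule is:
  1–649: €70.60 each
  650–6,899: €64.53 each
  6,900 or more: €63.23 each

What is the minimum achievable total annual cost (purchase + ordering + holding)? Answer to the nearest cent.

TC* ≈ €343,284.71

Holding cost per unit per year at price C is H = 0.17·C.
For each price level, check whether its EOQ is feasible; otherwise the best quantity at that price is the breakpoint.
EOQ at €70.60 = 318.6 (feasible in tier 1): TC = 5,250×€70.60 + (5,250/318.6)×116 + (318.6/2)×0.17×€70.60 = €374,473.41.
EOQ at €64.53 = 333.2 < 650, so use break Q=650: TC = 5,250×€64.53 + (5,250/650.0)×116 + (650.0/2)×0.17×€64.53 = €343,284.71.
EOQ at €63.23 = 336.6 < 6900, so use break Q=6900: TC = 5,250×€63.23 + (5,250/6900.0)×116 + (6900.0/2)×0.17×€63.23 = €369,130.16.
Lowest total cost among the candidates is at Q = 650.0.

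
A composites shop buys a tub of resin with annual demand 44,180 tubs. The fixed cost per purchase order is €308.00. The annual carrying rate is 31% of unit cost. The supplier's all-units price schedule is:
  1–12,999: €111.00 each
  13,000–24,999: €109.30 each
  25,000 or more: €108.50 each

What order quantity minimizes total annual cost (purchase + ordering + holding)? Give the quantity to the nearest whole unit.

Q* ≈ 889 tubs

Holding cost per unit per year at price C is H = 0.31·C.
Evaluate total cost at each tier's feasible EOQ or, if the EOQ is below the tier, at the tier's minimum quantity.
EOQ at €111.00 = 889.3 (feasible in tier 1): TC = 44,180×€111.00 + (44,180/889.3)×308 + (889.3/2)×0.31×€111.00 = €4,934,581.70.
EOQ at €109.30 = 896.2 < 13000, so use break Q=13000: TC = 44,180×€109.30 + (44,180/13000.0)×308 + (13000.0/2)×0.31×€109.30 = €5,050,160.23.
EOQ at €108.50 = 899.5 < 25000, so use break Q=25000: TC = 44,180×€108.50 + (44,180/25000.0)×308 + (25000.0/2)×0.31×€108.50 = €5,214,511.80.
Lowest total cost is €4,934,581.70 at Q = 889.3.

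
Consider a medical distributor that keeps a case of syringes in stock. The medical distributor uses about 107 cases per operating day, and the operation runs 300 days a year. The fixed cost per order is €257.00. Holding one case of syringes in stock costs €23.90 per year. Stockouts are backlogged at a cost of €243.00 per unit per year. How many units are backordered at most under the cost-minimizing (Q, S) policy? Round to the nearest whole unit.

Annual demand D = 107 × 300 = 32,100.
With planned backorders, Q* = √(2DS/H) · √((H+B)/B).
√(2DS/H) = √(2 × 32,100 × 257 / 23.9) = 830.874.
√((H+B)/B) = √((23.9+243)/243) = 1.0480.
Q* ≈ 870.776.
S* = Q* · H/(H+B) = 870.776 × 23.9/266.9 ≈ 77.975.

S* ≈ 78 cases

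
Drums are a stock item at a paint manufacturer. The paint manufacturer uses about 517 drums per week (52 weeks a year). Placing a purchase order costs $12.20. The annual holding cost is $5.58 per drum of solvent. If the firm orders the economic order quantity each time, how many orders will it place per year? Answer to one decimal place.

Annual demand D = 517 × 52 = 26,884.
EOQ = √(2DS/H) = √(2 × 26,884 × 12.2 / 5.58) ≈ 342.87.
Orders per year = D / Q* = 26,884 / 342.87 ≈ 78.410.

N ≈ 78.4 orders per year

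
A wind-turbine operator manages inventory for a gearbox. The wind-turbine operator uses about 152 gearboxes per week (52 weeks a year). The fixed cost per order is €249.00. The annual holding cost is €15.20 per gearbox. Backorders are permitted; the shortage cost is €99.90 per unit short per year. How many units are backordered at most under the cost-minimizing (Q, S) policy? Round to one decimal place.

Annual demand D = 152 × 52 = 7,904.
With planned backorders, Q* = √(2DS/H) · √((H+B)/B).
√(2DS/H) = √(2 × 7,904 × 249 / 15.2) = 508.881.
√((H+B)/B) = √((15.2+99.9)/99.9) = 1.0734.
Q* ≈ 546.225.
S* = Q* · H/(H+B) = 546.225 × 15.2/115.1 ≈ 72.134.

S* ≈ 72.1 gearboxes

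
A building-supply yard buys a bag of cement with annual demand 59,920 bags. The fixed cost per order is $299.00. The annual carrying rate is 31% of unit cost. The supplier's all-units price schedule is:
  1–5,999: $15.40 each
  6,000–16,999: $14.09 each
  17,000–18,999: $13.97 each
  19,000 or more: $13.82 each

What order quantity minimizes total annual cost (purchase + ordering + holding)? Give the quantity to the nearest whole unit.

Q* ≈ 6,000 bags

Holding cost per unit per year at price C is H = 0.31·C.
Candidates are each tier's EOQ (if it falls in that tier) and each price-break quantity.
EOQ at $15.40 = 2739.7 (feasible in tier 1): TC = 59,920×$15.40 + (59,920/2739.7)×299 + (2739.7/2)×0.31×$15.40 = $935,847.10.
EOQ at $14.09 = 2864.2 < 6000, so use break Q=6000: TC = 59,920×$14.09 + (59,920/6000.0)×299 + (6000.0/2)×0.31×$14.09 = $860,362.51.
EOQ at $13.97 = 2876.5 < 17000, so use break Q=17000: TC = 59,920×$13.97 + (59,920/17000.0)×299 + (17000.0/2)×0.31×$13.97 = $874,947.24.
EOQ at $13.82 = 2892.0 < 19000, so use break Q=19000: TC = 59,920×$13.82 + (59,920/19000.0)×299 + (19000.0/2)×0.31×$13.82 = $869,737.25.
Lowest total cost is $860,362.51 at Q = 6000.0.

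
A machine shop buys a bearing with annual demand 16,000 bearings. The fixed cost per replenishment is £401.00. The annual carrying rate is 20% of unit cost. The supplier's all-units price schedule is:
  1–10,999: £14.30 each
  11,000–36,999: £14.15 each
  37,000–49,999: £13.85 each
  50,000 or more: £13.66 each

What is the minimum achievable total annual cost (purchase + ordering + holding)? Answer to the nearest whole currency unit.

TC* ≈ £234,858

Holding cost per unit per year at price C is H = 0.20·C.
Evaluate total cost at each tier's feasible EOQ or, if the EOQ is below the tier, at the tier's minimum quantity.
EOQ at £14.30 = 2118.2 (feasible in tier 1): TC = 16,000×£14.30 + (16,000/2118.2)×401 + (2118.2/2)×0.20×£14.30 = £234,858.01.
EOQ at £14.15 = 2129.4 < 11000, so use break Q=11000: TC = 16,000×£14.15 + (16,000/11000.0)×401 + (11000.0/2)×0.20×£14.15 = £242,548.27.
EOQ at £13.85 = 2152.3 < 37000, so use break Q=37000: TC = 16,000×£13.85 + (16,000/37000.0)×401 + (37000.0/2)×0.20×£13.85 = £273,018.41.
EOQ at £13.66 = 2167.2 < 50000, so use break Q=50000: TC = 16,000×£13.66 + (16,000/50000.0)×401 + (50000.0/2)×0.20×£13.66 = £286,988.32.
Lowest total cost among the candidates is at Q = 2118.2.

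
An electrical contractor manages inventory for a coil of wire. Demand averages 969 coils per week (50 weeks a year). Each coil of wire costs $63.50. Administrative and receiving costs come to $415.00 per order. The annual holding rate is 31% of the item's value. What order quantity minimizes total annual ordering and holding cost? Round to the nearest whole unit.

Q* ≈ 1,429 coils

Annual demand D = 969 × 50 = 48,450.
Holding cost H = 0.31 × $63.50 = $19.6850 per unit per year.
EOQ = √(2DS / H) = √(2 × 48,450 × 415 / 19.685).
= √(40,213,500 / 19.685) = √2,042,849.8857 ≈ 1429.283.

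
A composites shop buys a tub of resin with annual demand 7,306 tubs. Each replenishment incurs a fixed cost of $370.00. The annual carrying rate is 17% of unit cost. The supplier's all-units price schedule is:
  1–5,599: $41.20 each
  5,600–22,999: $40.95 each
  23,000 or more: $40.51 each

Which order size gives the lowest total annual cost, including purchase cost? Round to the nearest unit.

Q* ≈ 879 tubs

Holding cost per unit per year at price C is H = 0.17·C.
Evaluate total cost at each tier's feasible EOQ or, if the EOQ is below the tier, at the tier's minimum quantity.
EOQ at $41.20 = 878.6 (feasible in tier 1): TC = 7,306×$41.20 + (7,306/878.6)×370 + (878.6/2)×0.17×$41.20 = $307,160.79.
EOQ at $40.95 = 881.3 < 5600, so use break Q=5600: TC = 7,306×$40.95 + (7,306/5600.0)×370 + (5600.0/2)×0.17×$40.95 = $319,155.62.
EOQ at $40.51 = 886.0 < 23000, so use break Q=23000: TC = 7,306×$40.51 + (7,306/23000.0)×370 + (23000.0/2)×0.17×$40.51 = $375,280.64.
Lowest total cost is $307,160.79 at Q = 878.6.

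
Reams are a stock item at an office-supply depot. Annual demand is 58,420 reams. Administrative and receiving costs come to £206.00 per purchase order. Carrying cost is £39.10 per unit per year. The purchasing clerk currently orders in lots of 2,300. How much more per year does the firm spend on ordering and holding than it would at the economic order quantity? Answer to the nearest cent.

Extra cost ≈ £19,520.06 per year

EOQ = √(2DS/H) = √(2 × 58,420 × 206 / 39.1) ≈ 784.59.
Cost at Q* = (D/Q*)S + (Q*/2)H = √(2DSH) ≈ £30,677.34.
Cost at Q = 2,300: (58,420/2,300)×206 + (2,300/2)×39.1 = £5,232.40 + £44,965.00 = £50,197.40.
Excess = £50,197.40 − £30,677.34 = £19,520.06.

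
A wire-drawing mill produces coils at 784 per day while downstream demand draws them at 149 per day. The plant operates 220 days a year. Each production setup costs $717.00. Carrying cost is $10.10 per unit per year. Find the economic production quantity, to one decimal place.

Q* ≈ 2,397.1 coils

Annual demand D = 149 × 220 = 32,780.
Production build-up factor (1 − d/p) = 1 − 149/784 = 0.8099.
Q* = √(2DS / (H(1 − d/p))) = √(2 × 32,780 × 717 / (10.1 × 0.8099)).
= √(47,006,520 / 8.1805) ≈ 2397.119.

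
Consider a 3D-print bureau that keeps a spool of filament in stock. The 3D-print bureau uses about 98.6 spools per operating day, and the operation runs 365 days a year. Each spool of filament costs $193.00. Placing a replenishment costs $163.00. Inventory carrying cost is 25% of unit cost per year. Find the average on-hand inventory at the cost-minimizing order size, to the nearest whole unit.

Average inventory ≈ 247 spools

Annual demand D = 98.6 × 365 = 35,989.
Holding cost H = 0.25 × $193.00 = $48.2500 per unit per year.
Q* = √(2DS/H) = √(2 × 35,989 × 163 / 48.25) ≈ 493.11.
Average inventory = Q*/2 ≈ 493.11 / 2 = 246.556.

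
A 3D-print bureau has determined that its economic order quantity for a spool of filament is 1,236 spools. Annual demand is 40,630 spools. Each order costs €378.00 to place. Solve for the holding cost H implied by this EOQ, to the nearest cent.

Squaring Q* = √(2DS/H) gives Q*² = 2DS/H.
From Q* = √(2DS/H): H = 2DS / Q*² = 2 × 40,630 × 378 / 1,236² = 20.1063.

H ≈ €20.11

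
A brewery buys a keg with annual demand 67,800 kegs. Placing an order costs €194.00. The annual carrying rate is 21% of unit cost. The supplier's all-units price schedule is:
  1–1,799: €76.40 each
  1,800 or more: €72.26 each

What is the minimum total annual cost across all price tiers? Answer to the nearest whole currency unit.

TC* ≈ €4,920,192

Holding cost per unit per year at price C is H = 0.21·C.
Candidates are each tier's EOQ (if it falls in that tier) and each price-break quantity.
EOQ at €76.40 = 1280.5 (feasible in tier 1): TC = 67,800×€76.40 + (67,800/1280.5)×194 + (1280.5/2)×0.21×€76.40 = €5,200,464.10.
EOQ at €72.26 = 1316.7 < 1800, so use break Q=1800: TC = 67,800×€72.26 + (67,800/1800.0)×194 + (1800.0/2)×0.21×€72.26 = €4,920,192.47.
Lowest total cost among the candidates is at Q = 1800.0.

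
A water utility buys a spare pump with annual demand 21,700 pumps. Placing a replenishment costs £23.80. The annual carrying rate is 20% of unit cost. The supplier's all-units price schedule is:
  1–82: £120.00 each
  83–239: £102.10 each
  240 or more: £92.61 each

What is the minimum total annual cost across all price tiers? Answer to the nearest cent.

Holding cost per unit per year at price C is H = 0.20·C.
Candidates are each tier's EOQ (if it falls in that tier) and each price-break quantity.
Tier 1 (£120.00): EOQ = 207.5 exceeds tier's upper bound 82, so this tier is dominated.
EOQ at £102.10 = 224.9 (feasible in tier 2): TC = 21,700×£102.10 + (21,700/224.9)×23.8 + (224.9/2)×0.20×£102.10 = £2,220,162.63.
EOQ at £92.61 = 236.2 < 240, so use break Q=240: TC = 21,700×£92.61 + (21,700/240.0)×23.8 + (240.0/2)×0.20×£92.61 = £2,014,011.56.
Lowest total cost among the candidates is at Q = 240.0.

TC* ≈ £2,014,011.56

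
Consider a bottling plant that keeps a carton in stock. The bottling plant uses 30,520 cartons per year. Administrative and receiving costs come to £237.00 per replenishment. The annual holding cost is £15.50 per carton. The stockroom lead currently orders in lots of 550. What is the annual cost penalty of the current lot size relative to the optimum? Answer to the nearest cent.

Extra cost ≈ £2,439.52 per year

EOQ = √(2DS/H) = √(2 × 30,520 × 237 / 15.5) ≈ 966.09.
Cost at Q* = (D/Q*)S + (Q*/2)H = √(2DSH) ≈ £14,974.33.
Cost at Q = 550: (30,520/550)×237 + (550/2)×15.5 = £13,151.35 + £4,262.50 = £17,413.85.
Excess = £17,413.85 − £14,974.33 = £2,439.52.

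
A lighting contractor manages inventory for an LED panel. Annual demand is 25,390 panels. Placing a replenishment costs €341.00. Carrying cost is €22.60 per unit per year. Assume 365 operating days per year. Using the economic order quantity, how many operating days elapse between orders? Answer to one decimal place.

T ≈ 12.6 days

EOQ = √(2DS/H) = √(2 × 25,390 × 341 / 22.6) ≈ 875.32.
Cycle time = Q*/D × 365 = 875.32 / 25,390 × 365 ≈ 12.583 days.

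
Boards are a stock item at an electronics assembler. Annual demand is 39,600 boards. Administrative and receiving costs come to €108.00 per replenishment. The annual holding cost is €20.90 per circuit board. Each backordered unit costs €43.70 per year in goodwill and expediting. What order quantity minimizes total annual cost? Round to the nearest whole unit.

With planned backorders, Q* = √(2DS/H) · √((H+B)/B).
√(2DS/H) = √(2 × 39,600 × 108 / 20.9) = 639.737.
√((H+B)/B) = √((20.9+43.7)/43.7) = 1.2158.
Q* ≈ 777.816.

Q* ≈ 778 boards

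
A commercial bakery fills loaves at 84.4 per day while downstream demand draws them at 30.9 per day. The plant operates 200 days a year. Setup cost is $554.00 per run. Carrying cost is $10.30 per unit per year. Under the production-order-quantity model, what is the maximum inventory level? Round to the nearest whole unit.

I_max ≈ 649 loaves

Annual demand D = 30.9 × 200 = 6,180.
Production build-up factor (1 − d/p) = 1 − 30.9/84.4 = 0.6339.
Q* = √(2DS / (H(1 − d/p))) = √(2 × 6,180 × 554 / (10.3 × 0.6339)).
= √(6,847,440 / 6.529) ≈ 1024.094.
Maximum inventory = Q*(1 − d/p) = 1024.094 × 0.6339 ≈ 649.159.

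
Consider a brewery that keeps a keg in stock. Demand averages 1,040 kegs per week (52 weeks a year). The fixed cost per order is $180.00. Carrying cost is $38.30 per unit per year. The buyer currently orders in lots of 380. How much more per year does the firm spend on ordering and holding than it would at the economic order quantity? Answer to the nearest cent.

Extra cost ≈ $5,587.16 per year

Annual demand D = 1,040 × 52 = 54,080.
EOQ = √(2DS/H) = √(2 × 54,080 × 180 / 38.3) ≈ 712.97.
Cost at Q* = (D/Q*)S + (Q*/2)H = √(2DSH) ≈ $27,306.68.
Cost at Q = 380: (54,080/380)×180 + (380/2)×38.3 = $25,616.84 + $7,277.00 = $32,893.84.
Excess = $32,893.84 − $27,306.68 = $5,587.16.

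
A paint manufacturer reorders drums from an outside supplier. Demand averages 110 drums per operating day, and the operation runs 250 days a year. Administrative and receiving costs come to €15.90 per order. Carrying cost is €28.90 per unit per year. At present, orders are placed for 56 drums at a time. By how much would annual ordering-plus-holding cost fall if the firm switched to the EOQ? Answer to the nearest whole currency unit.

Extra cost ≈ €3,590 per year

Annual demand D = 110 × 250 = 27,500.
EOQ = √(2DS/H) = √(2 × 27,500 × 15.9 / 28.9) ≈ 173.95.
Cost at Q* = (D/Q*)S + (Q*/2)H = √(2DSH) ≈ €5,027.23.
Cost at Q = 56: (27,500/56)×15.9 + (56/2)×28.9 = €7,808.04 + €809.20 = €8,617.24.
Excess = €8,617.24 − €5,027.23 = €3,590.00.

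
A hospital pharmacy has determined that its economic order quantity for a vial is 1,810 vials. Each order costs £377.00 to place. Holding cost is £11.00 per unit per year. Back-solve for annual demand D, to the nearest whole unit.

D ≈ 47,795 vials per year

Invert the EOQ relation Q*² = 2DS/H.
From Q* = √(2DS/H): D = Q*²H / (2S) = 1,810² × 11 / (2 × 377) = 47794.562.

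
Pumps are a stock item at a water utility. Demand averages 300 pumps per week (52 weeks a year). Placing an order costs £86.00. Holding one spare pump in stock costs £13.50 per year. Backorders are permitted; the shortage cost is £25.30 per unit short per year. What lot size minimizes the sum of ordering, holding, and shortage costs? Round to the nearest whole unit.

Annual demand D = 300 × 52 = 15,600.
With planned backorders, Q* = √(2DS/H) · √((H+B)/B).
√(2DS/H) = √(2 × 15,600 × 86 / 13.5) = 445.820.
√((H+B)/B) = √((13.5+25.3)/25.3) = 1.2384.
Q* ≈ 552.097.

Q* ≈ 552 pumps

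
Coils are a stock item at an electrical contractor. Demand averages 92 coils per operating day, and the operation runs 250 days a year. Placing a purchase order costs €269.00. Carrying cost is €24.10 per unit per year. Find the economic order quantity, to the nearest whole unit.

Q* ≈ 717 coils

Annual demand D = 92 × 250 = 23,000.
EOQ = √(2DS / H) = √(2 × 23,000 × 269 / 24.1).
= √(12,374,000 / 24.1) = √513,443.9834 ≈ 716.550.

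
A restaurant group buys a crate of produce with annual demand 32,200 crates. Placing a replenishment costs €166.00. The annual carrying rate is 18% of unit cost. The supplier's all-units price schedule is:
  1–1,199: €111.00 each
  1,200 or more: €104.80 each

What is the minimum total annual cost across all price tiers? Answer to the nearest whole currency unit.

Holding cost per unit per year at price C is H = 0.18·C.
Candidates are each tier's EOQ (if it falls in that tier) and each price-break quantity.
EOQ at €111.00 = 731.5 (feasible in tier 1): TC = 32,200×€111.00 + (32,200/731.5)×166 + (731.5/2)×0.18×€111.00 = €3,588,814.86.
EOQ at €104.80 = 752.8 < 1200, so use break Q=1200: TC = 32,200×€104.80 + (32,200/1200.0)×166 + (1200.0/2)×0.18×€104.80 = €3,390,332.73.
Lowest total cost among the candidates is at Q = 1200.0.

TC* ≈ €3,390,333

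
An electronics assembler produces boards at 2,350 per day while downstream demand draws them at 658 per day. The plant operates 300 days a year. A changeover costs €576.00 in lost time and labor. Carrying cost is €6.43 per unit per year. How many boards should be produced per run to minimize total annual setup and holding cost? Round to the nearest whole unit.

Annual demand D = 658 × 300 = 197,400.
Production build-up factor (1 − d/p) = 1 − 658/2,350 = 0.7200.
Q* = √(2DS / (H(1 − d/p))) = √(2 × 197,400 × 576 / (6.43 × 0.7200)).
= √(227,404,800 / 4.6296) ≈ 7008.548.

Q* ≈ 7,009 boards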